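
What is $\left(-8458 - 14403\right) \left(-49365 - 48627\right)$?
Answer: $2240195112$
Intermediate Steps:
$\left(-8458 - 14403\right) \left(-49365 - 48627\right) = \left(-22861\right) \left(-97992\right) = 2240195112$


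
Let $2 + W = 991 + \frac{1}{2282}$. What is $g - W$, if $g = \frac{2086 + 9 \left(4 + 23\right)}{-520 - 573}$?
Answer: $- \frac{2472105385}{2494226} \approx -991.13$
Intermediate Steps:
$W = \frac{2256899}{2282}$ ($W = -2 + \left(991 + \frac{1}{2282}\right) = -2 + \frac{2261463}{2282} = \frac{2256899}{2282} \approx 989.0$)
$g = - \frac{2329}{1093}$ ($g = \frac{2086 + 9 \cdot 27}{-1093} = \left(2086 + 243\right) \left(- \frac{1}{1093}\right) = 2329 \left(- \frac{1}{1093}\right) = - \frac{2329}{1093} \approx -2.1308$)
$g - W = - \frac{2329}{1093} - \frac{2256899}{2282} = - \frac{2472105385}{2494226}$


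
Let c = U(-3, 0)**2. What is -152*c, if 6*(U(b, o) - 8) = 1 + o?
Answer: -91238/9 ≈ -10138.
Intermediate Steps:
U(b, o) = 49/6 + o/6 (U(b, o) = 8 + (1 + o)/6 = 8 + (1/6 + o/6) = 49/6 + o/6)
c = 2401/36 (c = (49/6 + (1/6)*0)**2 = (49/6 + 0)**2 = (49/6)**2 = 2401/36 ≈ 66.694)
-152*c = -152*2401/36 = -91238/9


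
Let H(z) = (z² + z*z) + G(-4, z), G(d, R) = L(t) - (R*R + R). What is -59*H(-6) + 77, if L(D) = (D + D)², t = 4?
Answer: -6177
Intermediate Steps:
L(D) = 4*D² (L(D) = (2*D)² = 4*D²)
G(d, R) = 64 - R - R² (G(d, R) = 4*4² - (R*R + R) = 4*16 - (R² + R) = 64 - (R + R²) = 64 + (-R - R²) = 64 - R - R²)
H(z) = 64 + z² - z (H(z) = (z² + z*z) + (64 - z - z²) = (z² + z²) + (64 - z - z²) = 2*z² + (64 - z - z²) = 64 + z² - z)
-59*H(-6) + 77 = -59*(64 + (-6)² - 1*(-6)) + 77 = -59*(64 + 36 + 6) + 77 = -59*106 + 77 = -6254 + 77 = -6177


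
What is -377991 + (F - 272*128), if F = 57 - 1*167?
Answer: -412917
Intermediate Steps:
F = -110 (F = 57 - 167 = -110)
-377991 + (F - 272*128) = -377991 + (-110 - 272*128) = -377991 + (-110 - 34816) = -377991 - 34926 = -412917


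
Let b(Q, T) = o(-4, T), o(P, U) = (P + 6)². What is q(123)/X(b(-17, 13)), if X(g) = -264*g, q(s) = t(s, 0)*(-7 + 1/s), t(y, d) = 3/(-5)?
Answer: -43/10824 ≈ -0.0039726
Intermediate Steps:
t(y, d) = -⅗ (t(y, d) = 3*(-⅕) = -⅗)
o(P, U) = (6 + P)²
q(s) = 21/5 - 3/(5*s) (q(s) = -3*(-7 + 1/s)/5 = 21/5 - 3/(5*s))
b(Q, T) = 4 (b(Q, T) = (6 - 4)² = 2² = 4)
q(123)/X(b(-17, 13)) = ((⅗)*(-1 + 7*123)/123)/((-264*4)) = ((⅗)*(1/123)*(-1 + 861))/(-1056) = ((⅗)*(1/123)*860)*(-1/1056) = (172/41)*(-1/1056) = -43/10824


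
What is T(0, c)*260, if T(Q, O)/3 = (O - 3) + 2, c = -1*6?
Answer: -5460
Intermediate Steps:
c = -6
T(Q, O) = -3 + 3*O (T(Q, O) = 3*((O - 3) + 2) = 3*((-3 + O) + 2) = 3*(-1 + O) = -3 + 3*O)
T(0, c)*260 = (-3 + 3*(-6))*260 = (-3 - 18)*260 = -21*260 = -5460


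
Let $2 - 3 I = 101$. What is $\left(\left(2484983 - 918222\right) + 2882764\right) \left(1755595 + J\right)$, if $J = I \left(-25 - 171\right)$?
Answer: $7840343370075$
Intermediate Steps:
$I = -33$ ($I = \frac{2}{3} - \frac{101}{3} = -33$)
$J = 6468$ ($J = - 33 \left(-25 - 171\right) = \left(-33\right) \left(-196\right) = 6468$)
$\left(\left(2484983 - 918222\right) + 2882764\right) \left(1755595 + J\right) = \left(\left(2484983 - 918222\right) + 2882764\right) \left(1755595 + 6468\right) = \left(\left(2484983 - 918222\right) + 2882764\right) 1762063 = \left(1566761 + 2882764\right) 1762063 = 4449525 \cdot 1762063 = 7840343370075$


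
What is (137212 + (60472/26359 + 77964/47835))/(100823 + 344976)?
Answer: 57671064560792/187366758584745 ≈ 0.30780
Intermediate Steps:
(137212 + (60472/26359 + 77964/47835))/(100823 + 344976) = (137212 + (60472*(1/26359) + 77964*(1/47835)))/445799 = (137212 + (60472/26359 + 25988/15945))*(1/445799) = (137212 + 1649243732/420294255)*(1/445799) = (57671064560792/420294255)*(1/445799) = 57671064560792/187366758584745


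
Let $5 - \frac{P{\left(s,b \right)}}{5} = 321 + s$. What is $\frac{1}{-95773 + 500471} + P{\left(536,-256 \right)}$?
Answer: $- \frac{1724013479}{404698} \approx -4260.0$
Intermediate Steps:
$P{\left(s,b \right)} = -1580 - 5 s$ ($P{\left(s,b \right)} = 25 - 5 \left(321 + s\right) = 25 - \left(1605 + 5 s\right) = -1580 - 5 s$)
$\frac{1}{-95773 + 500471} + P{\left(536,-256 \right)} = \frac{1}{-95773 + 500471} - 4260 = \frac{1}{404698} - 4260 = - \frac{1724013479}{404698}$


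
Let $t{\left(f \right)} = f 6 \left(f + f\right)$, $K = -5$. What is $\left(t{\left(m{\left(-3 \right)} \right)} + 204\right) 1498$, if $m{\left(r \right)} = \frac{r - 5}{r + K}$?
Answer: $323568$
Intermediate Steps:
$m{\left(r \right)} = 1$ ($m{\left(r \right)} = \frac{r - 5}{r - 5} = \frac{-5 + r}{-5 + r} = 1$)
$t{\left(f \right)} = 12 f^{2}$ ($t{\left(f \right)} = 6 f 2 f = 12 f^{2}$)
$\left(t{\left(m{\left(-3 \right)} \right)} + 204\right) 1498 = \left(12 \cdot 1^{2} + 204\right) 1498 = \left(12 \cdot 1 + 204\right) 1498 = \left(12 + 204\right) 1498 = 216 \cdot 1498 = 323568$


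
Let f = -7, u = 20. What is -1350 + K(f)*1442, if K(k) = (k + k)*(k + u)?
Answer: -263794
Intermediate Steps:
K(k) = 2*k*(20 + k) (K(k) = (k + k)*(k + 20) = (2*k)*(20 + k) = 2*k*(20 + k))
-1350 + K(f)*1442 = -1350 + (2*(-7)*(20 - 7))*1442 = -1350 + (2*(-7)*13)*1442 = -1350 - 182*1442 = -1350 - 262444 = -263794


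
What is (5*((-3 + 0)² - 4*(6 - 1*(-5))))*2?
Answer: -350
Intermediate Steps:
(5*((-3 + 0)² - 4*(6 - 1*(-5))))*2 = (5*((-3)² - 4*(6 + 5)))*2 = (5*(9 - 4*11))*2 = (5*(9 - 44))*2 = (5*(-35))*2 = -175*2 = -350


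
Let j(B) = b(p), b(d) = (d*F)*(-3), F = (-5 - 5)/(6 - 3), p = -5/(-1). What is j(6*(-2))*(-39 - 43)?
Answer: -4100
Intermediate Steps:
p = 5 (p = -5*(-1) = 5)
F = -10/3 ≈ -3.3333
b(d) = 10*d (b(d) = (d*(-10/3))*(-3) = -10*d/3*(-3) = 10*d)
j(B) = 50 (j(B) = 10*5 = 50)
j(6*(-2))*(-39 - 43) = 50*(-39 - 43) = 50*(-82) = -4100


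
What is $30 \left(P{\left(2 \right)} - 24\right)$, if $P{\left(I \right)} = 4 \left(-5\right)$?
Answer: $-1320$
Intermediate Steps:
$P{\left(I \right)} = -20$
$30 \left(P{\left(2 \right)} - 24\right) = 30 \left(-20 - 24\right) = 30 \left(-44\right) = -1320$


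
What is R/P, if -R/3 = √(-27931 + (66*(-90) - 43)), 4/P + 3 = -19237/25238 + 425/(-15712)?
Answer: 2253894393*I*√33914/793078912 ≈ 523.37*I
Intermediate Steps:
P = -793078912/751298131 (P = 4/(-3 + (-19237/25238 + 425/(-15712))) = 4/(-3 + (-19237*1/25238 + 425*(-1/15712))) = 4/(-3 + (-19237/25238 - 425/15712)) = 4/(-3 - 156488947/198269728) = 4/(-751298131/198269728) = 4*(-198269728/751298131) = -793078912/751298131 ≈ -1.0556)
R = -3*I*√33914 (R = -3*√(-27931 + (66*(-90) - 43)) = -3*√(-27931 + (-5940 - 43)) = -3*√(-27931 - 5983) = -3*I*√33914 ≈ -552.47*I)
R/P = (-3*I*√33914)/(-793078912/751298131) = -3*I*√33914*(-751298131/793078912) = 2253894393*I*√33914/793078912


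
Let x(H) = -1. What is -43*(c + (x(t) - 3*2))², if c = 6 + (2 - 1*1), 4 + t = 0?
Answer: 0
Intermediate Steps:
t = -4 (t = -4 + 0 = -4)
c = 7 (c = 6 + (2 - 1) = 6 + 1 = 7)
-43*(c + (x(t) - 3*2))² = -43*(7 + (-1 - 3*2))² = -43*(7 + (-1 - 6))² = -43*(7 - 7)² = -43*0² = -43*0 = 0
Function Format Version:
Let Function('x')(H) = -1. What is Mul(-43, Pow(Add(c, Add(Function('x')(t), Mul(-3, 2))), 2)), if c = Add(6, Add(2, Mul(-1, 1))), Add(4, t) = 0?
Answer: 0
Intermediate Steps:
t = -4 (t = Add(-4, 0) = -4)
c = 7 (c = Add(6, Add(2, -1)) = Add(6, 1) = 7)
Mul(-43, Pow(Add(c, Add(Function('x')(t), Mul(-3, 2))), 2)) = Mul(-43, Pow(Add(7, Add(-1, Mul(-3, 2))), 2)) = Mul(-43, Pow(Add(7, Add(-1, -6)), 2)) = Mul(-43, Pow(Add(7, -7), 2)) = Mul(-43, Pow(0, 2)) = Mul(-43, 0) = 0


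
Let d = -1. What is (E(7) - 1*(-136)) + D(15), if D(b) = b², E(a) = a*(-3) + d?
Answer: 339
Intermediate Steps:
E(a) = -1 - 3*a (E(a) = a*(-3) - 1 = -3*a - 1 = -1 - 3*a)
(E(7) - 1*(-136)) + D(15) = ((-1 - 3*7) - 1*(-136)) + 15² = ((-1 - 21) + 136) + 225 = (-22 + 136) + 225 = 114 + 225 = 339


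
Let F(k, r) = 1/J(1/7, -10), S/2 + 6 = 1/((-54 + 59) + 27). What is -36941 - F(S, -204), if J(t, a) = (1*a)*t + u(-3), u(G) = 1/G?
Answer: -1366796/37 ≈ -36940.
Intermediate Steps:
J(t, a) = -⅓ + a*t (J(t, a) = (1*a)*t + 1/(-3) = a*t - ⅓ = -⅓ + a*t)
S = -191/16 (S = -12 + 2/((-54 + 59) + 27) = -12 + 2/(5 + 27) = -12 + 2/32 = -12 + 2*(1/32) = -12 + 1/16 = -191/16 ≈ -11.938)
F(k, r) = -21/37 (F(k, r) = 1/(-⅓ - 10/7) = 1/(-37/21) = -21/37)
-36941 - F(S, -204) = -36941 - 1*(-21/37) = -36941 + 21/37 = -1366796/37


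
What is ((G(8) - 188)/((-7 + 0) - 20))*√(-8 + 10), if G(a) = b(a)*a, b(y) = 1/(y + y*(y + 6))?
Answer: 2819*√2/405 ≈ 9.8436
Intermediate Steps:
b(y) = 1/(y + y*(6 + y))
G(a) = 1/(7 + a) (G(a) = (1/(a*(7 + a)))*a = 1/(7 + a))
((G(8) - 188)/((-7 + 0) - 20))*√(-8 + 10) = ((1/(7 + 8) - 188)/((-7 + 0) - 20))*√(-8 + 10) = ((1/15 - 188)/(-7 - 20))*√2 = ((1/15 - 188)/(-27))*√2 = (-2819/15*(-1/27))*√2 = 2819*√2/405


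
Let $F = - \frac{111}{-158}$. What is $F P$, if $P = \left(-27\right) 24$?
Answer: $- \frac{35964}{79} \approx -455.24$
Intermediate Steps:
$F = \frac{111}{158}$ ($F = \left(-111\right) \left(- \frac{1}{158}\right) = \frac{111}{158} \approx 0.70253$)
$P = -648$
$F P = \frac{111}{158} \left(-648\right) = - \frac{35964}{79}$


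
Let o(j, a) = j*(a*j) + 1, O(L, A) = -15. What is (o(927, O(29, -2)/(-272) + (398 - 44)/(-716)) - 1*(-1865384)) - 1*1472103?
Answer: 769644693/48688 ≈ 15808.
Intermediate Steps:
o(j, a) = 1 + a*j² (o(j, a) = a*j² + 1 = 1 + a*j²)
(o(927, O(29, -2)/(-272) + (398 - 44)/(-716)) - 1*(-1865384)) - 1*1472103 = ((1 + (-15/(-272) + (398 - 44)/(-716))*927²) - 1*(-1865384)) - 1*1472103 = ((1 + (-15*(-1/272) + 354*(-1/716))*859329) + 1865384) - 1472103 = ((1 + (15/272 - 177/358)*859329) + 1865384) - 1472103 = ((1 - 21387/48688*859329) + 1865384) - 1472103 = ((1 - 18378469323/48688) + 1865384) - 1472103 = (-18378420635/48688 + 1865384) - 1472103 = 72443395557/48688 - 1472103 = 769644693/48688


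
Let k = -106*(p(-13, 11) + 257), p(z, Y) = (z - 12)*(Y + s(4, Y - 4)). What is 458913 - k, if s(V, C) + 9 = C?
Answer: 462305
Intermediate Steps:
s(V, C) = -9 + C
p(z, Y) = (-13 + 2*Y)*(-12 + z) (p(z, Y) = (z - 12)*(Y + (-9 + (Y - 4))) = (-12 + z)*(Y + (-9 + (-4 + Y))) = (-12 + z)*(Y + (-13 + Y)) = (-12 + z)*(-13 + 2*Y) = (-13 + 2*Y)*(-12 + z))
k = -3392 (k = -106*((156 - 24*11 + 11*(-13) - 13*(-13 + 11)) + 257) = -106*((156 - 264 - 143 - 13*(-2)) + 257) = -106*((156 - 264 - 143 + 26) + 257) = -106*(-225 + 257) = -106*32 = -3392)
458913 - k = 458913 - 1*(-3392) = 458913 + 3392 = 462305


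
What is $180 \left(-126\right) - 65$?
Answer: $-22745$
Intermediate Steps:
$180 \left(-126\right) - 65 = -22680 - 65 = -22745$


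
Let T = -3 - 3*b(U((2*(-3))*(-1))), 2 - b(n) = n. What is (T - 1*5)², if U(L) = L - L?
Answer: 196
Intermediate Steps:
U(L) = 0
b(n) = 2 - n
T = -9 (T = -3 - 3*(2 - 1*0) = -3 - 3*(2 + 0) = -3 - 3*2 = -3 - 6 = -9)
(T - 1*5)² = (-9 - 1*5)² = (-9 - 5)² = (-14)² = 196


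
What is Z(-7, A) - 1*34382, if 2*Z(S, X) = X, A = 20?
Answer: -34372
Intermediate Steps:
Z(S, X) = X/2
Z(-7, A) - 1*34382 = (½)*20 - 1*34382 = 10 - 34382 = -34372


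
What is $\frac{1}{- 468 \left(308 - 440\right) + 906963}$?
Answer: $\frac{1}{968739} \approx 1.0323 \cdot 10^{-6}$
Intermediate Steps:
$\frac{1}{- 468 \left(308 - 440\right) + 906963} = \frac{1}{\left(-468\right) \left(-132\right) + 906963} = \frac{1}{61776 + 906963} = \frac{1}{968739}$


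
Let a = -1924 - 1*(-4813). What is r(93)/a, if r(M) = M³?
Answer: 29791/107 ≈ 278.42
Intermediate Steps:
a = 2889 (a = -1924 + 4813 = 2889)
r(93)/a = 93³/2889 = 804357*(1/2889) = 29791/107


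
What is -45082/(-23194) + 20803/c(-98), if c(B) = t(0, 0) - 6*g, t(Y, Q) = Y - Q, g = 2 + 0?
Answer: -240981899/139164 ≈ -1731.6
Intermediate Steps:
g = 2
c(B) = -12 (c(B) = (0 - 1*0) - 6*2 = (0 + 0) - 12 = 0 - 12 = -12)
-45082/(-23194) + 20803/c(-98) = -45082/(-23194) + 20803/(-12) = -45082*(-1/23194) + 20803*(-1/12) = 22541/11597 - 20803/12 = -240981899/139164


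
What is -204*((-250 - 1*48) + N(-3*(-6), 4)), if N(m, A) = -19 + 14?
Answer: 61812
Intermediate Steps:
N(m, A) = -5
-204*((-250 - 1*48) + N(-3*(-6), 4)) = -204*((-250 - 1*48) - 5) = -204*((-250 - 48) - 5) = -204*(-298 - 5) = -204*(-303) = 61812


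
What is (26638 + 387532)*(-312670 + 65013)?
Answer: -102572099690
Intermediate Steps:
(26638 + 387532)*(-312670 + 65013) = 414170*(-247657) = -102572099690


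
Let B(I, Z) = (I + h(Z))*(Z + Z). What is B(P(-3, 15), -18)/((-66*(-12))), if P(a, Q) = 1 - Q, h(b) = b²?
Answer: -155/11 ≈ -14.091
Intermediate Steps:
B(I, Z) = 2*Z*(I + Z²) (B(I, Z) = (I + Z²)*(Z + Z) = (I + Z²)*(2*Z) = 2*Z*(I + Z²))
B(P(-3, 15), -18)/((-66*(-12))) = (2*(-18)*((1 - 1*15) + (-18)²))/((-66*(-12))) = (2*(-18)*((1 - 15) + 324))/792 = (2*(-18)*(-14 + 324))*(1/792) = (2*(-18)*310)*(1/792) = -11160*1/792 = -155/11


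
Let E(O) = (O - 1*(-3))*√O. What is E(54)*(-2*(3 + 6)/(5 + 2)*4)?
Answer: -12312*√6/7 ≈ -4308.3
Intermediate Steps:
E(O) = √O*(3 + O) (E(O) = (O + 3)*√O = (3 + O)*√O = √O*(3 + O))
E(54)*(-2*(3 + 6)/(5 + 2)*4) = (√54*(3 + 54))*(-2*(3 + 6)/(5 + 2)*4) = ((3*√6)*57)*(-18/7*4) = (171*√6)*(-18/7*4) = (171*√6)*(-72/7) = -12312*√6/7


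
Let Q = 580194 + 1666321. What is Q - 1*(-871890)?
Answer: 3118405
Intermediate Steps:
Q = 2246515
Q - 1*(-871890) = 2246515 - 1*(-871890) = 2246515 + 871890 = 3118405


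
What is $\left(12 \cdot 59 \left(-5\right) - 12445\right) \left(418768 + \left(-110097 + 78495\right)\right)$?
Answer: $-6188848510$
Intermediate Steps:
$\left(12 \cdot 59 \left(-5\right) - 12445\right) \left(418768 + \left(-110097 + 78495\right)\right) = \left(708 \left(-5\right) - 12445\right) \left(418768 - 31602\right) = \left(-3540 - 12445\right) 387166 = \left(-15985\right) 387166 = -6188848510$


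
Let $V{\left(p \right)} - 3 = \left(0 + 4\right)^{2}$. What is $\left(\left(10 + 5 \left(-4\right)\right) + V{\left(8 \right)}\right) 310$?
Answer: $2790$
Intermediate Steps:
$V{\left(p \right)} = 19$ ($V{\left(p \right)} = 3 + \left(0 + 4\right)^{2} = 3 + 4^{2} = 3 + 16 = 19$)
$\left(\left(10 + 5 \left(-4\right)\right) + V{\left(8 \right)}\right) 310 = \left(\left(10 + 5 \left(-4\right)\right) + 19\right) 310 = \left(\left(10 - 20\right) + 19\right) 310 = \left(-10 + 19\right) 310 = 9 \cdot 310 = 2790$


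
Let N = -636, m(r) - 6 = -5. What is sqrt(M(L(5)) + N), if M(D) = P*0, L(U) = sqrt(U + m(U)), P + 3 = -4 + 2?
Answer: 2*I*sqrt(159) ≈ 25.219*I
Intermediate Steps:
P = -5 (P = -3 + (-4 + 2) = -3 - 2 = -5)
m(r) = 1 (m(r) = 6 - 5 = 1)
L(U) = sqrt(1 + U) (L(U) = sqrt(U + 1) = sqrt(1 + U))
M(D) = 0 (M(D) = -5*0 = 0)
sqrt(M(L(5)) + N) = sqrt(0 - 636) = sqrt(-636) = 2*I*sqrt(159)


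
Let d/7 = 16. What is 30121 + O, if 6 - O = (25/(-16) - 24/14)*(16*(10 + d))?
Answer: 255663/7 ≈ 36523.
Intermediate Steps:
d = 112 (d = 7*16 = 112)
O = 44816/7 (O = 6 - (25/(-16) - 24/14)*16*(10 + 112) = 6 - (25*(-1/16) - 24*1/14)*16*122 = 6 - (-25/16 - 12/7)*1952 = 6 - (-367)*1952/112 = 6 - 1*(-44774/7) = 6 + 44774/7 = 44816/7 ≈ 6402.3)
30121 + O = 30121 + 44816/7 = 255663/7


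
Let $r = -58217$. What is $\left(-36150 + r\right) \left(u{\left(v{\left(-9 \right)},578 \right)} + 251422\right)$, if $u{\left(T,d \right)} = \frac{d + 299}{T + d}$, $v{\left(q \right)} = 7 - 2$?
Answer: $- \frac{13832305706401}{583} \approx -2.3726 \cdot 10^{10}$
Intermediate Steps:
$v{\left(q \right)} = 5$ ($v{\left(q \right)} = 7 - 2 = 5$)
$u{\left(T,d \right)} = \frac{299 + d}{T + d}$
$\left(-36150 + r\right) \left(u{\left(v{\left(-9 \right)},578 \right)} + 251422\right) = \left(-36150 - 58217\right) \left(\frac{299 + 578}{5 + 578} + 251422\right) = - 94367 \left(\frac{1}{583} \cdot 877 + 251422\right) = - 94367 \left(\frac{877}{583} + 251422\right) = \left(-94367\right) \frac{146579903}{583} = - \frac{13832305706401}{583}$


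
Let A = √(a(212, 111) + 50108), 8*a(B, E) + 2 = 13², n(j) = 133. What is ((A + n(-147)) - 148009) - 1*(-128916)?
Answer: -18960 + 9*√9902/4 ≈ -18736.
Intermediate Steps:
a(B, E) = 167/8 (a(B, E) = -¼ + (⅛)*13² = -¼ + (⅛)*169 = -¼ + 169/8 = 167/8)
A = 9*√9902/4 (A = √(167/8 + 50108) = √(401031/8) = 9*√9902/4 ≈ 223.89)
((A + n(-147)) - 148009) - 1*(-128916) = ((9*√9902/4 + 133) - 148009) - 1*(-128916) = ((133 + 9*√9902/4) - 148009) + 128916 = (-147876 + 9*√9902/4) + 128916 = -18960 + 9*√9902/4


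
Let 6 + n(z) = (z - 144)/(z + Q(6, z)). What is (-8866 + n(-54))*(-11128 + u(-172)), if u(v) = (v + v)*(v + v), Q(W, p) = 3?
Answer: -16162463664/17 ≈ -9.5073e+8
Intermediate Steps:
u(v) = 4*v² (u(v) = (2*v)*(2*v) = 4*v²)
n(z) = -6 + (-144 + z)/(3 + z) (n(z) = -6 + (z - 144)/(z + 3) = -6 + (-144 + z)/(3 + z))
(-8866 + n(-54))*(-11128 + u(-172)) = (-8866 + (-162 - 5*(-54))/(3 - 54))*(-11128 + 4*(-172)²) = (-8866 + (-162 + 270)/(-51))*(-11128 + 4*29584) = (-8866 - 1/51*108)*(-11128 + 118336) = (-8866 - 36/17)*107208 = -150758/17*107208 = -16162463664/17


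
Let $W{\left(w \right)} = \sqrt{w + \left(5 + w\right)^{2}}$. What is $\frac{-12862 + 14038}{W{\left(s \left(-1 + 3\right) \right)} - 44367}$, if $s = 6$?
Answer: $- \frac{13043898}{492107597} - \frac{294 \sqrt{301}}{492107597} \approx -0.026517$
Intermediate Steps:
$\frac{-12862 + 14038}{W{\left(s \left(-1 + 3\right) \right)} - 44367} = \frac{-12862 + 14038}{\sqrt{6 \left(-1 + 3\right) + \left(5 + 6 \left(-1 + 3\right)\right)^{2}} - 44367} = \frac{1176}{\sqrt{6 \cdot 2 + \left(5 + 6 \cdot 2\right)^{2}} - 44367} = \frac{1176}{\sqrt{12 + \left(5 + 12\right)^{2}} - 44367} = \frac{1176}{\sqrt{12 + 17^{2}} - 44367} = \frac{1176}{\sqrt{12 + 289} - 44367} = \frac{1176}{\sqrt{301} - 44367} = \frac{1176}{-44367 + \sqrt{301}}$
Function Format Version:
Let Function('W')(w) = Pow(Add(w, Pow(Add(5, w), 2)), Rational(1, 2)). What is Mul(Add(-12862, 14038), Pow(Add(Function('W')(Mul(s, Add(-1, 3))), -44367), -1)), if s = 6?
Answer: Add(Rational(-13043898, 492107597), Mul(Rational(-294, 492107597), Pow(301, Rational(1, 2)))) ≈ -0.026517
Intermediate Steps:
Mul(Add(-12862, 14038), Pow(Add(Function('W')(Mul(s, Add(-1, 3))), -44367), -1)) = Mul(Add(-12862, 14038), Pow(Add(Pow(Add(Mul(6, Add(-1, 3)), Pow(Add(5, Mul(6, Add(-1, 3))), 2)), Rational(1, 2)), -44367), -1)) = Mul(1176, Pow(Add(Pow(Add(Mul(6, 2), Pow(Add(5, Mul(6, 2)), 2)), Rational(1, 2)), -44367), -1)) = Mul(1176, Pow(Add(Pow(Add(12, Pow(Add(5, 12), 2)), Rational(1, 2)), -44367), -1)) = Mul(1176, Pow(Add(Pow(Add(12, Pow(17, 2)), Rational(1, 2)), -44367), -1)) = Mul(1176, Pow(Add(Pow(Add(12, 289), Rational(1, 2)), -44367), -1)) = Mul(1176, Pow(Add(Pow(301, Rational(1, 2)), -44367), -1)) = Mul(1176, Pow(Add(-44367, Pow(301, Rational(1, 2))), -1))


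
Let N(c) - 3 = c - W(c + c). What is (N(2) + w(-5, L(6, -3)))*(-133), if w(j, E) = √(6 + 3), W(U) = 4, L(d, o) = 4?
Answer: -532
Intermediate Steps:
w(j, E) = 3 (w(j, E) = √9 = 3)
N(c) = -1 + c (N(c) = 3 + (c - 1*4) = 3 + (c - 4) = 3 + (-4 + c) = -1 + c)
(N(2) + w(-5, L(6, -3)))*(-133) = ((-1 + 2) + 3)*(-133) = (1 + 3)*(-133) = 4*(-133) = -532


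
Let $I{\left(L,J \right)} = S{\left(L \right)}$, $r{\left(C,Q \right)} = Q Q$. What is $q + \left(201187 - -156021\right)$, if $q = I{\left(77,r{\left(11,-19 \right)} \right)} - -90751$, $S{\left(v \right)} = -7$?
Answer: $447952$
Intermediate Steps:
$r{\left(C,Q \right)} = Q^{2}$
$I{\left(L,J \right)} = -7$
$q = 90744$ ($q = -7 - -90751 = -7 + 90751 = 90744$)
$q + \left(201187 - -156021\right) = 90744 + \left(201187 - -156021\right) = 90744 + \left(201187 + 156021\right) = 90744 + 357208 = 447952$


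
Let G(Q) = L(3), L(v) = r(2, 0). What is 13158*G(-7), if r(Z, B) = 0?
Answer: 0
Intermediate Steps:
L(v) = 0
G(Q) = 0
13158*G(-7) = 13158*0 = 0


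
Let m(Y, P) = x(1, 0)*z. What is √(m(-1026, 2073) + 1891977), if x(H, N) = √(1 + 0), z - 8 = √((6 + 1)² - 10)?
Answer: √(1891985 + √39) ≈ 1375.5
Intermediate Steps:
z = 8 + √39 (z = 8 + √((6 + 1)² - 10) = 8 + √(7² - 10) = 8 + √(49 - 10) = 8 + √39 ≈ 14.245)
x(H, N) = 1 (x(H, N) = √1 = 1)
m(Y, P) = 8 + √39 (m(Y, P) = 1*(8 + √39) = 8 + √39)
√(m(-1026, 2073) + 1891977) = √((8 + √39) + 1891977) = √(1891985 + √39)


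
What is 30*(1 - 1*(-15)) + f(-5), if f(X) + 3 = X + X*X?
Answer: 497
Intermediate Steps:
f(X) = -3 + X + X² (f(X) = -3 + (X + X*X) = -3 + (X + X²) = -3 + X + X²)
30*(1 - 1*(-15)) + f(-5) = 30*(1 - 1*(-15)) + (-3 - 5 + (-5)²) = 30*(1 + 15) + (-3 - 5 + 25) = 30*16 + 17 = 480 + 17 = 497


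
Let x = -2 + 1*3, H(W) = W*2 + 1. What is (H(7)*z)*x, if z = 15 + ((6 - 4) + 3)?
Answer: 300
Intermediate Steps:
H(W) = 1 + 2*W (H(W) = 2*W + 1 = 1 + 2*W)
z = 20 (z = 15 + (2 + 3) = 15 + 5 = 20)
x = 1 (x = -2 + 3 = 1)
(H(7)*z)*x = ((1 + 2*7)*20)*1 = ((1 + 14)*20)*1 = (15*20)*1 = 300*1 = 300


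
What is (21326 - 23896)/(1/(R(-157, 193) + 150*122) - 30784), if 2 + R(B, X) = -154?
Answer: 9326016/111708979 ≈ 0.083485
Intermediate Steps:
R(B, X) = -156 (R(B, X) = -2 - 154 = -156)
(21326 - 23896)/(1/(R(-157, 193) + 150*122) - 30784) = (21326 - 23896)/(1/(-156 + 150*122) - 30784) = -2570/(1/(-156 + 18300) - 30784) = -2570/(1/18144 - 30784) = -2570/(-558544895/18144) = -2570*(-18144/558544895) = 9326016/111708979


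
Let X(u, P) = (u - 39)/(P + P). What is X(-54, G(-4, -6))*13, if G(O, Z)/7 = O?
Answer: 1209/56 ≈ 21.589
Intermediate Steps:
G(O, Z) = 7*O
X(u, P) = (-39 + u)/(2*P) (X(u, P) = (-39 + u)/((2*P)) = (-39 + u)*(1/(2*P)) = (-39 + u)/(2*P))
X(-54, G(-4, -6))*13 = ((-39 - 54)/(2*((7*(-4)))))*13 = ((1/2)*(-93)/(-28))*13 = ((1/2)*(-1/28)*(-93))*13 = (93/56)*13 = 1209/56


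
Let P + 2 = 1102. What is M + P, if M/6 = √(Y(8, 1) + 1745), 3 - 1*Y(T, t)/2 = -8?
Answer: 1100 + 6*√1767 ≈ 1352.2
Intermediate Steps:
P = 1100 (P = -2 + 1102 = 1100)
Y(T, t) = 22 (Y(T, t) = 6 - 2*(-8) = 6 + 16 = 22)
M = 6*√1767 (M = 6*√(22 + 1745) = 6*√1767 ≈ 252.21)
M + P = 6*√1767 + 1100 = 1100 + 6*√1767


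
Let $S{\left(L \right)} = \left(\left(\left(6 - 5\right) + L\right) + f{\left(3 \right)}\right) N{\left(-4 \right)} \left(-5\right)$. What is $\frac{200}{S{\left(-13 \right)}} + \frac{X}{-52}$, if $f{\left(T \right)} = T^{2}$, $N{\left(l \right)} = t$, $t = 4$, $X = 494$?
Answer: $- \frac{37}{6} \approx -6.1667$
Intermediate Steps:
$N{\left(l \right)} = 4$
$S{\left(L \right)} = -200 - 20 L$ ($S{\left(L \right)} = \left(\left(\left(6 - 5\right) + L\right) + 3^{2}\right) 4 \left(-5\right) = \left(\left(\left(6 - 5\right) + L\right) + 9\right) 4 \left(-5\right) = \left(\left(1 + L\right) + 9\right) 4 \left(-5\right) = \left(10 + L\right) 4 \left(-5\right) = \left(40 + 4 L\right) \left(-5\right) = -200 - 20 L$)
$\frac{200}{S{\left(-13 \right)}} + \frac{X}{-52} = \frac{200}{-200 - -260} + \frac{494}{-52} = \frac{200}{-200 + 260} + 494 \left(- \frac{1}{52}\right) = \frac{200}{60} - \frac{19}{2} = 200 \cdot \frac{1}{60} - \frac{19}{2} = \frac{10}{3} - \frac{19}{2} = - \frac{37}{6}$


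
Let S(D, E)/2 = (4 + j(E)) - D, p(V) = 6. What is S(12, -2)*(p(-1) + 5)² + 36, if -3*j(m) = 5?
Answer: -6910/3 ≈ -2303.3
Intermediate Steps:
j(m) = -5/3 (j(m) = -⅓*5 = -5/3)
S(D, E) = 14/3 - 2*D (S(D, E) = 2*((4 - 5/3) - D) = 2*(7/3 - D) = 14/3 - 2*D)
S(12, -2)*(p(-1) + 5)² + 36 = (14/3 - 2*12)*(6 + 5)² + 36 = (14/3 - 24)*11² + 36 = -58/3*121 + 36 = -7018/3 + 36 = -6910/3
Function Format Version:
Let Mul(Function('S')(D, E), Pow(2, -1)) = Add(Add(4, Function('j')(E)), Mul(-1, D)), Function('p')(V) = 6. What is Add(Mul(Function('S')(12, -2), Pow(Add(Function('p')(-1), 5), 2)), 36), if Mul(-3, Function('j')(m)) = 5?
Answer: Rational(-6910, 3) ≈ -2303.3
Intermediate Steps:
Function('j')(m) = Rational(-5, 3) (Function('j')(m) = Mul(Rational(-1, 3), 5) = Rational(-5, 3))
Function('S')(D, E) = Add(Rational(14, 3), Mul(-2, D)) (Function('S')(D, E) = Mul(2, Add(Add(4, Rational(-5, 3)), Mul(-1, D))) = Mul(2, Add(Rational(7, 3), Mul(-1, D))) = Add(Rational(14, 3), Mul(-2, D)))
Add(Mul(Function('S')(12, -2), Pow(Add(Function('p')(-1), 5), 2)), 36) = Add(Mul(Add(Rational(14, 3), Mul(-2, 12)), Pow(Add(6, 5), 2)), 36) = Add(Mul(Add(Rational(14, 3), -24), Pow(11, 2)), 36) = Add(Mul(Rational(-58, 3), 121), 36) = Add(Rational(-7018, 3), 36) = Rational(-6910, 3)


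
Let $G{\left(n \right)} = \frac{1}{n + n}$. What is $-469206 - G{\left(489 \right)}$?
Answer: $- \frac{458883469}{978} \approx -4.6921 \cdot 10^{5}$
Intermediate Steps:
$G{\left(n \right)} = \frac{1}{2 n}$
$-469206 - G{\left(489 \right)} = -469206 - \frac{1}{2 \cdot 489} = -469206 - \frac{1}{2} \cdot \frac{1}{489} = -469206 - \frac{1}{978} = - \frac{458883469}{978}$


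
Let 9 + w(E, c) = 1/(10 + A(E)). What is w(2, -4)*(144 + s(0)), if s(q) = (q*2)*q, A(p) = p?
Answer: -1284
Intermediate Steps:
s(q) = 2*q² (s(q) = (2*q)*q = 2*q²)
w(E, c) = -9 + 1/(10 + E)
w(2, -4)*(144 + s(0)) = ((-89 - 9*2)/(10 + 2))*(144 + 2*0²) = ((-89 - 18)/12)*(144 + 2*0) = ((1/12)*(-107))*(144 + 0) = -107/12*144 = -1284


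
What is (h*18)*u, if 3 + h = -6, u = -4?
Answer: 648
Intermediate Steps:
h = -9 (h = -3 - 6 = -9)
(h*18)*u = -9*18*(-4) = -162*(-4) = 648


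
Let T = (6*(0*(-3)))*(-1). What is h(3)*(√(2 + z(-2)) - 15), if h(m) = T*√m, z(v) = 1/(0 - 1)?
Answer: 0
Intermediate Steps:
T = 0 (T = (6*0)*(-1) = 0*(-1) = 0)
z(v) = -1 (z(v) = 1/(-1) = -1)
h(m) = 0 (h(m) = 0*√m = 0)
h(3)*(√(2 + z(-2)) - 15) = 0*(√(2 - 1) - 15) = 0*(√1 - 15) = 0*(1 - 15) = 0*(-14) = 0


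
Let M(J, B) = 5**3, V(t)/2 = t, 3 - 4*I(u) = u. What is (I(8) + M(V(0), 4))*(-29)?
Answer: -14355/4 ≈ -3588.8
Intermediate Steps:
I(u) = 3/4 - u/4
V(t) = 2*t
M(J, B) = 125
(I(8) + M(V(0), 4))*(-29) = ((3/4 - 1/4*8) + 125)*(-29) = ((3/4 - 2) + 125)*(-29) = (-5/4 + 125)*(-29) = (495/4)*(-29) = -14355/4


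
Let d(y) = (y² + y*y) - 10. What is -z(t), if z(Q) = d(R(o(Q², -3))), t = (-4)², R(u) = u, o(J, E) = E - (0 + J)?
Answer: -134152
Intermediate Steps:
o(J, E) = E - J
t = 16
d(y) = -10 + 2*y² (d(y) = (y² + y²) - 10 = 2*y² - 10 = -10 + 2*y²)
z(Q) = -10 + 2*(-3 - Q²)²
-z(t) = -(-10 + 2*(3 + 16²)²) = -(-10 + 2*(3 + 256)²) = -(-10 + 2*259²) = -(-10 + 2*67081) = -(-10 + 134162) = -1*134152 = -134152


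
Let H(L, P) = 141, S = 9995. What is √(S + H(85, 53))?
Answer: 2*√2534 ≈ 100.68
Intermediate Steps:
√(S + H(85, 53)) = √(9995 + 141) = √10136 = 2*√2534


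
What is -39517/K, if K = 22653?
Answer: -39517/22653 ≈ -1.7444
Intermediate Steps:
-39517/K = -39517/22653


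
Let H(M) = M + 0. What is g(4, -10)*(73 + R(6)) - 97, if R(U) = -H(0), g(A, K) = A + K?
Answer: -535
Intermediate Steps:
H(M) = M
R(U) = 0 (R(U) = -1*0 = 0)
g(4, -10)*(73 + R(6)) - 97 = (4 - 10)*(73 + 0) - 97 = -6*73 - 97 = -438 - 97 = -535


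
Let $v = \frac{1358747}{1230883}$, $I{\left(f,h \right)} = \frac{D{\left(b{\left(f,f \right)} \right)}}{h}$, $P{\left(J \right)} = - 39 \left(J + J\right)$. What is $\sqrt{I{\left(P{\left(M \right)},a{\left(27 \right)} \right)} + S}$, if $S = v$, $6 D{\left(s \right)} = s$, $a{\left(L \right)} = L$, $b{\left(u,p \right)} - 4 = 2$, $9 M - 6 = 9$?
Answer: $\frac{2 \sqrt{35003591037687}}{11077947} \approx 1.0681$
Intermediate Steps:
$M = \frac{5}{3}$ ($M = \frac{2}{3} + \frac{1}{9} \cdot 9 = \frac{2}{3} + 1 = \frac{5}{3} \approx 1.6667$)
$b{\left(u,p \right)} = 6$ ($b{\left(u,p \right)} = 4 + 2 = 6$)
$D{\left(s \right)} = \frac{s}{6}$
$P{\left(J \right)} = - 78 J$ ($P{\left(J \right)} = - 39 \cdot 2 J = - 78 J$)
$I{\left(f,h \right)} = \frac{1}{h}$ ($I{\left(f,h \right)} = \frac{\frac{1}{6} \cdot 6}{h} = 1 \frac{1}{h} = \frac{1}{h}$)
$v = \frac{1358747}{1230883}$ ($v = 1358747 \cdot \frac{1}{1230883} = \frac{1358747}{1230883} \approx 1.1039$)
$S = \frac{1358747}{1230883} \approx 1.1039$
$\sqrt{I{\left(P{\left(M \right)},a{\left(27 \right)} \right)} + S} = \sqrt{\frac{1}{27} + \frac{1358747}{1230883}} = \sqrt{\frac{37917052}{33233841}} = \frac{2 \sqrt{35003591037687}}{11077947}$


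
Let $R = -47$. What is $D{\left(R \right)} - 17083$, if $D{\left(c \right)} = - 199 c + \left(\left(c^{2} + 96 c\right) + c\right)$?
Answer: $-10080$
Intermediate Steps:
$D{\left(c \right)} = c^{2} - 102 c$ ($D{\left(c \right)} = - 199 c + \left(c^{2} + 97 c\right) = c^{2} - 102 c$)
$D{\left(R \right)} - 17083 = - 47 \left(-102 - 47\right) - 17083 = \left(-47\right) \left(-149\right) - 17083 = 7003 - 17083 = -10080$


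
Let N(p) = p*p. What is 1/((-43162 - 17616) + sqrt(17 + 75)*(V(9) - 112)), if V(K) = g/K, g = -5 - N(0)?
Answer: -2461509/149558390228 + 9117*sqrt(23)/149558390228 ≈ -1.6166e-5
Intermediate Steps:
N(p) = p**2
g = -5 (g = -5 - 1*0**2 = -5 - 1*0 = -5 + 0 = -5)
V(K) = -5/K
1/((-43162 - 17616) + sqrt(17 + 75)*(V(9) - 112)) = 1/((-43162 - 17616) + sqrt(17 + 75)*(-5/9 - 112)) = 1/(-60778 + sqrt(92)*(-5*1/9 - 112)) = 1/(-60778 + (2*sqrt(23))*(-5/9 - 112)) = 1/(-60778 + (2*sqrt(23))*(-1013/9)) = 1/(-60778 - 2026*sqrt(23)/9)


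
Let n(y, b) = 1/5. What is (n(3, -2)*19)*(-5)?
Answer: -19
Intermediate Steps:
n(y, b) = ⅕
(n(3, -2)*19)*(-5) = ((⅕)*19)*(-5) = (19/5)*(-5) = -19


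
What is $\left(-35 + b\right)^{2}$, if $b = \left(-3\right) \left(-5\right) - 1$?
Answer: $441$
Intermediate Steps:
$b = 14$ ($b = 15 - 1 = 14$)
$\left(-35 + b\right)^{2} = \left(-35 + 14\right)^{2} = \left(-21\right)^{2} = 441$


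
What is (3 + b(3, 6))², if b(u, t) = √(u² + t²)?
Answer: 54 + 18*√5 ≈ 94.249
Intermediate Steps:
b(u, t) = √(t² + u²)
(3 + b(3, 6))² = (3 + √(6² + 3²))² = (3 + √(36 + 9))² = (3 + √45)² = (3 + 3*√5)²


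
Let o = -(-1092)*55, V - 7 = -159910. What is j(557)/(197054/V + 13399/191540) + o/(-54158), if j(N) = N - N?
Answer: -2310/2083 ≈ -1.1090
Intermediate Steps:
V = -159903 (V = 7 - 159910 = -159903)
o = 60060 (o = -14*(-4290) = 60060)
j(N) = 0
j(557)/(197054/V + 13399/191540) + o/(-54158) = 0/(197054/(-159903) + 13399/191540) + 60060/(-54158) = 0/(197054*(-1/159903) + 13399*(1/191540)) + 60060*(-1/54158) = 0/(-197054/159903 + 13399/191540) - 2310/2083 = 0/(-35601182863/30627820620) - 2310/2083 = 0*(-30627820620/35601182863) - 2310/2083 = 0 - 2310/2083 = -2310/2083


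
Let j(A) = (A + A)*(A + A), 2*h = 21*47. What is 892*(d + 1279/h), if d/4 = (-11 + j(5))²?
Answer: 27897002072/987 ≈ 2.8264e+7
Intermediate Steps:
h = 987/2 (h = (21*47)/2 = (½)*987 = 987/2 ≈ 493.50)
j(A) = 4*A² (j(A) = (2*A)*(2*A) = 4*A²)
d = 31684 (d = 4*(-11 + 4*5²)² = 4*(-11 + 4*25)² = 4*(-11 + 100)² = 4*89² = 4*7921 = 31684)
892*(d + 1279/h) = 892*(31684 + 1279/(987/2)) = 892*(31684 + 1279*(2/987)) = 892*(31684 + 2558/987) = 892*(31274666/987) = 27897002072/987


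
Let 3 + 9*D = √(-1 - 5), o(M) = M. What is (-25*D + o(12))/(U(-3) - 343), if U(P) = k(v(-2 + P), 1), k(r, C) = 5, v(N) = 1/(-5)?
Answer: -61/1014 + 25*I*√6/3042 ≈ -0.060158 + 0.020131*I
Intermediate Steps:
v(N) = -⅕ (v(N) = 1*(-⅕) = -⅕)
U(P) = 5
D = -⅓ + I*√6/9 (D = -⅓ + √(-1 - 5)/9 = -⅓ + √(-6)/9 = -⅓ + (I*√6)/9 = -⅓ + I*√6/9 ≈ -0.33333 + 0.27217*I)
(-25*D + o(12))/(U(-3) - 343) = (-25*(-⅓ + I*√6/9) + 12)/(5 - 343) = ((25/3 - 25*I*√6/9) + 12)/(-338) = (61/3 - 25*I*√6/9)*(-1/338) = -61/1014 + 25*I*√6/3042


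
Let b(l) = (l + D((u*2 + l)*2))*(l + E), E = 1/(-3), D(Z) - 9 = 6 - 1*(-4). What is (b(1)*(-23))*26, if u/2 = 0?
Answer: -23920/3 ≈ -7973.3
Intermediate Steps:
u = 0 (u = 2*0 = 0)
D(Z) = 19 (D(Z) = 9 + (6 - 1*(-4)) = 9 + (6 + 4) = 9 + 10 = 19)
E = -⅓ ≈ -0.33333
b(l) = (19 + l)*(-⅓ + l) (b(l) = (l + 19)*(l - ⅓) = (19 + l)*(-⅓ + l))
(b(1)*(-23))*26 = ((-19/3 + 1² + (56/3)*1)*(-23))*26 = ((-19/3 + 1 + 56/3)*(-23))*26 = ((40/3)*(-23))*26 = -920/3*26 = -23920/3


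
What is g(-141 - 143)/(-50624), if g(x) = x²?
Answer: -5041/3164 ≈ -1.5932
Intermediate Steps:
g(-141 - 143)/(-50624) = (-141 - 143)²/(-50624) = (-284)²*(-1/50624) = 80656*(-1/50624) = -5041/3164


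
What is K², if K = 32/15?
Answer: 1024/225 ≈ 4.5511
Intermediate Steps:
K = 32/15 (K = 32*(1/15) = 32/15 ≈ 2.1333)
K² = (32/15)² = 1024/225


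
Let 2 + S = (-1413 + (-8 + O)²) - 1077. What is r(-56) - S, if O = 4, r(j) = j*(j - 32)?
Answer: 7404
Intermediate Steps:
r(j) = j*(-32 + j)
S = -2476 (S = -2 + ((-1413 + (-8 + 4)²) - 1077) = -2 + ((-1413 + (-4)²) - 1077) = -2 + ((-1413 + 16) - 1077) = -2 + (-1397 - 1077) = -2 - 2474 = -2476)
r(-56) - S = -56*(-32 - 56) - 1*(-2476) = -56*(-88) + 2476 = 4928 + 2476 = 7404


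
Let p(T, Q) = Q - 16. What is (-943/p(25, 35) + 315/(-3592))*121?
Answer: -410582161/68248 ≈ -6016.0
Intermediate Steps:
p(T, Q) = -16 + Q
(-943/p(25, 35) + 315/(-3592))*121 = (-943/(-16 + 35) + 315/(-3592))*121 = (-943/19 + 315*(-1/3592))*121 = (-943*1/19 - 315/3592)*121 = (-943/19 - 315/3592)*121 = -3393241/68248*121 = -410582161/68248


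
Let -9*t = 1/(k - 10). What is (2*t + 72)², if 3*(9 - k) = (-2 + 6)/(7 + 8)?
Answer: 12517444/2401 ≈ 5213.4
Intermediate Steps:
k = 401/45 (k = 9 - (-2 + 6)/(3*(7 + 8)) = 9 - 4/(3*15) = 9 - ⅓*4/15 = 9 - 4/45 = 401/45 ≈ 8.9111)
t = 5/49 (t = -1/(9*(401/45 - 10)) = -1/(9*(-49/45)) = -⅑*(-45/49) = 5/49 ≈ 0.10204)
(2*t + 72)² = (2*(5/49) + 72)² = (10/49 + 72)² = (3538/49)² = 12517444/2401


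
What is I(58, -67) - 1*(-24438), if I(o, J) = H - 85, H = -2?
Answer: 24351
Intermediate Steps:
I(o, J) = -87 (I(o, J) = -2 - 85 = -87)
I(58, -67) - 1*(-24438) = -87 - 1*(-24438) = -87 + 24438 = 24351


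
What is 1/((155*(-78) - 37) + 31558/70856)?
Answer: -35428/429619577 ≈ -8.2464e-5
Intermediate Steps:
1/((155*(-78) - 37) + 31558/70856) = 1/((-12090 - 37) + 31558*(1/70856)) = 1/(-12127 + 15779/35428) = 1/(-429619577/35428) = -35428/429619577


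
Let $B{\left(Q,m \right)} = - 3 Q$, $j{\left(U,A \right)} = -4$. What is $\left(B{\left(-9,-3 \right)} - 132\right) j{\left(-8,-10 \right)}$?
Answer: $420$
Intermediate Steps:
$\left(B{\left(-9,-3 \right)} - 132\right) j{\left(-8,-10 \right)} = \left(\left(-3\right) \left(-9\right) - 132\right) \left(-4\right) = \left(27 - 132\right) \left(-4\right) = \left(-105\right) \left(-4\right) = 420$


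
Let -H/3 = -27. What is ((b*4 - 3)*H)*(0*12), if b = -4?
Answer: 0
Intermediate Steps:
H = 81 (H = -3*(-27) = 81)
((b*4 - 3)*H)*(0*12) = ((-4*4 - 3)*81)*(0*12) = ((-16 - 3)*81)*0 = -19*81*0 = -1539*0 = 0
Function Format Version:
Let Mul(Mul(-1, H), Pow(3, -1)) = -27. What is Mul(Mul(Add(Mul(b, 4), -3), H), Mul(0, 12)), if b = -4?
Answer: 0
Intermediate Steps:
H = 81 (H = Mul(-3, -27) = 81)
Mul(Mul(Add(Mul(b, 4), -3), H), Mul(0, 12)) = Mul(Mul(Add(Mul(-4, 4), -3), 81), Mul(0, 12)) = Mul(Mul(Add(-16, -3), 81), 0) = Mul(Mul(-19, 81), 0) = Mul(-1539, 0) = 0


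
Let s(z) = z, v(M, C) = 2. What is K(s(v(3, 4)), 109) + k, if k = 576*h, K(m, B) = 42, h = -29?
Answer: -16662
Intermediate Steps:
k = -16704 (k = 576*(-29) = -16704)
K(s(v(3, 4)), 109) + k = 42 - 16704 = -16662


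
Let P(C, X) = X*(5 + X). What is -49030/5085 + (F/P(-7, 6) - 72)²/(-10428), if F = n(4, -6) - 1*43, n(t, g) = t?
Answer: -17362046155/1710984528 ≈ -10.147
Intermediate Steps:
F = -39 (F = 4 - 1*43 = 4 - 43 = -39)
-49030/5085 + (F/P(-7, 6) - 72)²/(-10428) = -49030/5085 + (-39*1/(6*(5 + 6)) - 72)²/(-10428) = -49030*1/5085 + (-39/(6*11) - 72)²*(-1/10428) = -9806/1017 + (-39/66 - 72)²*(-1/10428) = -9806/1017 + (-39*1/66 - 72)²*(-1/10428) = -9806/1017 + (-13/22 - 72)²*(-1/10428) = -9806/1017 + (-1597/22)²*(-1/10428) = -9806/1017 + (2550409/484)*(-1/10428) = -9806/1017 - 2550409/5047152 = -17362046155/1710984528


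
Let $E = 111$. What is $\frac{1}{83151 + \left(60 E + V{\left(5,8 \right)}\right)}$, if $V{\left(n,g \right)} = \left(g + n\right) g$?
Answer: $\frac{1}{89915} \approx 1.1122 \cdot 10^{-5}$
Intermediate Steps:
$V{\left(n,g \right)} = g \left(g + n\right)$
$\frac{1}{83151 + \left(60 E + V{\left(5,8 \right)}\right)} = \frac{1}{83151 + \left(60 \cdot 111 + 8 \left(8 + 5\right)\right)} = \frac{1}{83151 + \left(6660 + 8 \cdot 13\right)} = \frac{1}{83151 + \left(6660 + 104\right)} = \frac{1}{83151 + 6764} = \frac{1}{89915}$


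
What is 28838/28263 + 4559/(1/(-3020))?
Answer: -389130042502/28263 ≈ -1.3768e+7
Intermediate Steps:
28838/28263 + 4559/(1/(-3020)) = 28838*(1/28263) + 4559/(-1/3020) = 28838/28263 + 4559*(-3020) = 28838/28263 - 13768180 = -389130042502/28263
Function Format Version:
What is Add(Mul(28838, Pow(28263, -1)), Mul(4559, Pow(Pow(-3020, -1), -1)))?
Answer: Rational(-389130042502, 28263) ≈ -1.3768e+7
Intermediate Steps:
Add(Mul(28838, Pow(28263, -1)), Mul(4559, Pow(Pow(-3020, -1), -1))) = Add(Mul(28838, Rational(1, 28263)), Mul(4559, Pow(Rational(-1, 3020), -1))) = Add(Rational(28838, 28263), Mul(4559, -3020)) = Add(Rational(28838, 28263), -13768180) = Rational(-389130042502, 28263)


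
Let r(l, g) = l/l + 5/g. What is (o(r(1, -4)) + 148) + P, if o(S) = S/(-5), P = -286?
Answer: -2759/20 ≈ -137.95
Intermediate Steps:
r(l, g) = 1 + 5/g
o(S) = -S/5 (o(S) = S*(-⅕) = -S/5)
(o(r(1, -4)) + 148) + P = (-(5 - 4)/(5*(-4)) + 148) - 286 = (-(-1)/20 + 148) - 286 = (-⅕*(-¼) + 148) - 286 = (1/20 + 148) - 286 = 2961/20 - 286 = -2759/20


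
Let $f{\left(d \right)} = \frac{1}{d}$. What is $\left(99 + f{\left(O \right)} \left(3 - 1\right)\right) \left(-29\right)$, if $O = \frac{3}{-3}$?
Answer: $-2813$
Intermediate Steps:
$O = -1$ ($O = 3 \left(- \frac{1}{3}\right) = -1$)
$\left(99 + f{\left(O \right)} \left(3 - 1\right)\right) \left(-29\right) = \left(99 + \frac{3 - 1}{-1}\right) \left(-29\right) = \left(99 - 2\right) \left(-29\right) = 97 \left(-29\right) = -2813$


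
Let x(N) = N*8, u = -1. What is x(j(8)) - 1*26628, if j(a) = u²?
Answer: -26620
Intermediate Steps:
j(a) = 1 (j(a) = (-1)² = 1)
x(N) = 8*N
x(j(8)) - 1*26628 = 8*1 - 1*26628 = 8 - 26628 = -26620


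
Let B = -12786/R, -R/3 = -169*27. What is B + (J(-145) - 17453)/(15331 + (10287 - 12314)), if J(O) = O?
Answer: -68500661/30353076 ≈ -2.2568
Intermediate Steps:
R = 13689 (R = -(-507)*27 = -3*(-4563) = 13689)
B = -4262/4563 (B = -12786/13689 = -12786*1/13689 = -4262/4563 ≈ -0.93403)
B + (J(-145) - 17453)/(15331 + (10287 - 12314)) = -4262/4563 + (-145 - 17453)/(15331 + (10287 - 12314)) = -4262/4563 - 17598/(15331 - 2027) = -4262/4563 - 17598/13304 = -4262/4563 - 17598*1/13304 = -4262/4563 - 8799/6652 = -68500661/30353076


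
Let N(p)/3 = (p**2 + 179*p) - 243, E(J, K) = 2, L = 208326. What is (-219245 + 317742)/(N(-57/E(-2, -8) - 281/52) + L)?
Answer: 38047984/74490969 ≈ 0.51077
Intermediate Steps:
N(p) = -729 + 3*p**2 + 537*p (N(p) = 3*((p**2 + 179*p) - 243) = 3*(-243 + p**2 + 179*p) = -729 + 3*p**2 + 537*p)
(-219245 + 317742)/(N(-57/E(-2, -8) - 281/52) + L) = (-219245 + 317742)/((-729 + 3*(-57/2 - 281/52)**2 + 537*(-57/2 - 281/52)) + 208326) = 98497/((-729 + 3*(-57*1/2 - 281*1/52)**2 + 537*(-57*1/2 - 281*1/52)) + 208326) = 98497/((-729 + 3*(-57/2 - 281/52)**2 + 537*(-57/2 - 281/52)) + 208326) = 98497/((-729 + 3*(-1763/52)**2 + 537*(-1763/52)) + 208326) = 98497/((-729 + 3*(3108169/2704) - 946731/52) + 208326) = 98497/((-729 + 9324507/2704 - 946731/52) + 208326) = 98497/(-41876721/2704 + 208326) = 98497/(521436783/2704) = 98497*(2704/521436783) = 38047984/74490969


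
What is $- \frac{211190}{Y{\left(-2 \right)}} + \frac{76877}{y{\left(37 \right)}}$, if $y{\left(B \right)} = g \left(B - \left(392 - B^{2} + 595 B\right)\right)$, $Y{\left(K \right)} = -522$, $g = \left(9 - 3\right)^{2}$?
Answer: $\frac{2956057649}{7308348} \approx 404.48$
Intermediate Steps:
$g = 36$ ($g = 6^{2} = 36$)
$y{\left(B \right)} = -14112 - 21384 B + 36 B^{2}$ ($y{\left(B \right)} = 36 \left(B - \left(392 - B^{2} + 595 B\right)\right) = 36 \left(-392 + B^{2} - 594 B\right) = -14112 - 21384 B + 36 B^{2}$)
$- \frac{211190}{Y{\left(-2 \right)}} + \frac{76877}{y{\left(37 \right)}} = - \frac{211190}{-522} + \frac{76877}{-14112 - 791208 + 36 \cdot 37^{2}} = \left(-211190\right) \left(- \frac{1}{522}\right) + \frac{76877}{-14112 - 791208 + 36 \cdot 1369} = \frac{105595}{261} + \frac{76877}{-14112 - 791208 + 49284} = \frac{105595}{261} + \frac{76877}{-756036} = \frac{105595}{261} + 76877 \left(- \frac{1}{756036}\right) = \frac{105595}{261} - \frac{76877}{756036} = \frac{2956057649}{7308348}$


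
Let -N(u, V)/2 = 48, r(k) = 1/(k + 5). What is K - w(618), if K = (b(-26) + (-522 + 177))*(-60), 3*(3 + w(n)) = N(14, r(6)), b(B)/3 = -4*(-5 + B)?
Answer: -1585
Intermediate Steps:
r(k) = 1/(5 + k)
N(u, V) = -96 (N(u, V) = -2*48 = -96)
b(B) = 60 - 12*B (b(B) = 3*(-4*(-5 + B)) = 3*(20 - 4*B) = 60 - 12*B)
w(n) = -35 (w(n) = -3 + (1/3)*(-96) = -3 - 32 = -35)
K = -1620 (K = ((60 - 12*(-26)) + (-522 + 177))*(-60) = ((60 + 312) - 345)*(-60) = (372 - 345)*(-60) = 27*(-60) = -1620)
K - w(618) = -1620 - 1*(-35) = -1620 + 35 = -1585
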